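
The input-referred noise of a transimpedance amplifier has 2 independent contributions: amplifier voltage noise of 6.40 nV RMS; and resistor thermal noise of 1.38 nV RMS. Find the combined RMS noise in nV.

6.55 nV

Uncorrelated sources add in power (mean-square): V_tot = √(ΣV_i²)
V_tot = √[(6.40×10⁻⁹)² + (1.38×10⁻⁹)²] = 6.55×10⁻⁹ V = 6.55 nV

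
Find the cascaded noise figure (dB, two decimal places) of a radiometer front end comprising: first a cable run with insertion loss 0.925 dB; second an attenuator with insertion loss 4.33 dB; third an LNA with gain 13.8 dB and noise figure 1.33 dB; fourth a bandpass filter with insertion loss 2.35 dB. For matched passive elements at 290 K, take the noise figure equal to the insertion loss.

6.68 dB

Convert to linear (a loss of L dB is a gain of −L dB): F_i = 10^(NF_i/10), G_i = 10^(G_i,dB/10)
  Stage 1: F_1 = 10^(0.925/10) = 1.237, G_1 = 10^(−0.925/10) = 0.8082
  Stage 2: F_2 = 10^(4.33/10) = 2.710, G_2 = 10^(−4.33/10) = 0.3690
  Stage 3: F_3 = 10^(1.33/10) = 1.358, G_3 = 10^(13.8/10) = 23.99
  Stage 4: F_4 = 10^(2.35/10) = 1.718, G_4 = 10^(−2.35/10) = 0.5821
Friis cascade:
  F = 1.237 + (2.710 − 1)/0.8082 + (1.358 − 1)/0.2982 + (1.718 − 1)/7.153 = 4.655
NF = 10 log₁₀(4.655) = 6.68 dB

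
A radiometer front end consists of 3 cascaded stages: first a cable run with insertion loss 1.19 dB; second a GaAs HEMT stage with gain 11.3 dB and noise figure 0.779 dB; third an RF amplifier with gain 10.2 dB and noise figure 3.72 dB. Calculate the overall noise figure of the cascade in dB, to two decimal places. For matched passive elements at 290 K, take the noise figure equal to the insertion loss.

2.32 dB

Convert to linear (a loss of L dB is a gain of −L dB): F_i = 10^(NF_i/10), G_i = 10^(G_i,dB/10)
  Stage 1: F_1 = 10^(1.19/10) = 1.315, G_1 = 10^(−1.19/10) = 0.7603
  Stage 2: F_2 = 10^(0.779/10) = 1.196, G_2 = 10^(11.3/10) = 13.49
  Stage 3: F_3 = 10^(3.72/10) = 2.355, G_3 = 10^(10.2/10) = 10.47
Friis cascade:
  F = 1.315 + (1.196 − 1)/0.7603 + (2.355 − 1)/10.26 = 1.706
NF = 10 log₁₀(1.706) = 2.32 dB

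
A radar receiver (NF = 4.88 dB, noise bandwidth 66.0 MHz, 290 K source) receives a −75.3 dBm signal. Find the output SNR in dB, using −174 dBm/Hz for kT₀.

15.6 dB

Noise floor: N = −174 + 10 log₁₀(B) + NF
10 log₁₀(6.60×10⁷) = 78.2 dB
N = −174 + 78.2 + 4.88 = −90.92 dBm
SNR = P_sig − N = −75.3 − (−90.92) = 15.62 dB → 15.6 dB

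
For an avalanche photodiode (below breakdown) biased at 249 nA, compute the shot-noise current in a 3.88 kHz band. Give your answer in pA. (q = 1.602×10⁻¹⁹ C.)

I_n = √(2qI·B)
2qI·B = 2 × 1.602×10⁻¹⁹ × 2.49×10⁻⁷ × 3.88×10³ = 3.10×10⁻²² A²
I_n = √(3.10×10⁻²²) = 1.76×10⁻¹¹ A = 17.6 pA

17.6 pA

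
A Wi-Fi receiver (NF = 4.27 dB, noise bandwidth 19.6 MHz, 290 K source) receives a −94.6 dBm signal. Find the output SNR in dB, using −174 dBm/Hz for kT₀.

2.2 dB

Noise floor: N = −174 + 10 log₁₀(B) + NF
10 log₁₀(1.96×10⁷) = 72.92 dB
N = −174 + 72.92 + 4.27 = −96.81 dBm
SNR = P_sig − N = −94.6 − (−96.81) = 2.21 dB → 2.2 dB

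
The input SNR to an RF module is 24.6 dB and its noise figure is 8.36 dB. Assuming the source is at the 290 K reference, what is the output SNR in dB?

16.24 dB

By definition F = SNR_in/SNR_out, so in dB: SNR_out = SNR_in − NF
SNR_out = 24.6 − 8.36 = 16.24 dB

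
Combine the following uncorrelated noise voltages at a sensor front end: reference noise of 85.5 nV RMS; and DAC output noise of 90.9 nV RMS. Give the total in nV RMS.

125 nV

Uncorrelated sources add in power (mean-square): V_tot = √(ΣV_i²)
V_tot = √[(8.55×10⁻⁸)² + (9.09×10⁻⁸)²] = 1.25×10⁻⁷ V = 125 nV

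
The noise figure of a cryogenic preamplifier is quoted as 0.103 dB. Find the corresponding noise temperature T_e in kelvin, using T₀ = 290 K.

6.96 K

F = 10^(0.103/10) = 1.024
T_e = (F − 1)·T₀ = (1.024 − 1) × 290 = 6.96 K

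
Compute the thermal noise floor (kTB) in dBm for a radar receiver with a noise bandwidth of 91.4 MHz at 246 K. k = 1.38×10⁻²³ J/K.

P_n = kTB = 1.38×10⁻²³ × 246 × 9.14×10⁷ = 3.10×10⁻¹³ W
In dBm: 10 log₁₀(3.10×10⁻¹³ / 10⁻³) = −95.1 dBm

−95.1 dBm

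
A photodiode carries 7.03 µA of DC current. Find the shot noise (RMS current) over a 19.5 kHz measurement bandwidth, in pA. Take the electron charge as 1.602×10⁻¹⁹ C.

210 pA

I_n = √(2qI·B)
2qI·B = 2 × 1.602×10⁻¹⁹ × 7.03×10⁻⁶ × 1.95×10⁴ = 4.39×10⁻²⁰ A²
I_n = √(4.39×10⁻²⁰) = 2.10×10⁻¹⁰ A = 210 pA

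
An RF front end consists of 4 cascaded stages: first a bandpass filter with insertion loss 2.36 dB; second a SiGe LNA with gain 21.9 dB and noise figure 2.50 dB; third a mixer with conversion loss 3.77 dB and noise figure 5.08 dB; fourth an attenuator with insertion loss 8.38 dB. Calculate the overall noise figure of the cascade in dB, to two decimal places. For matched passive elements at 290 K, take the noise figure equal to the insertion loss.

Convert to linear (a loss of L dB is a gain of −L dB): F_i = 10^(NF_i/10), G_i = 10^(G_i,dB/10)
  Stage 1: F_1 = 10^(2.36/10) = 1.722, G_1 = 10^(−2.36/10) = 0.5808
  Stage 2: F_2 = 10^(2.50/10) = 1.778, G_2 = 10^(21.9/10) = 154.9
  Stage 3: F_3 = 10^(5.08/10) = 3.221, G_3 = 10^(−3.77/10) = 0.4198
  Stage 4: F_4 = 10^(8.38/10) = 6.887, G_4 = 10^(−8.38/10) = 0.1452
Friis cascade:
  F = 1.722 + (1.778 − 1)/0.5808 + (3.221 − 1)/89.95 + (6.887 − 1)/37.76 = 3.243
NF = 10 log₁₀(3.243) = 5.11 dB

5.11 dB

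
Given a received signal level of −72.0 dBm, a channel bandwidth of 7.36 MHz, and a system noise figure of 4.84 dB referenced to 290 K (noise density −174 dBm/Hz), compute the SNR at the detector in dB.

Noise floor: N = −174 + 10 log₁₀(B) + NF
10 log₁₀(7.36×10⁶) = 68.67 dB
N = −174 + 68.67 + 4.84 = −100.49 dBm
SNR = P_sig − N = −72.0 − (−100.49) = 28.49 dB → 28.5 dB

28.5 dB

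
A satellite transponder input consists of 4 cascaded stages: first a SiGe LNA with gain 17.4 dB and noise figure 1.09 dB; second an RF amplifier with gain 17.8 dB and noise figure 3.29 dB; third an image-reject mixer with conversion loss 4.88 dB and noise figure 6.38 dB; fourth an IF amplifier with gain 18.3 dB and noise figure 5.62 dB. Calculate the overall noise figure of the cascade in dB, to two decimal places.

1.17 dB

Convert to linear (a loss of L dB is a gain of −L dB): F_i = 10^(NF_i/10), G_i = 10^(G_i,dB/10)
  Stage 1: F_1 = 10^(1.09/10) = 1.285, G_1 = 10^(17.4/10) = 54.95
  Stage 2: F_2 = 10^(3.29/10) = 2.133, G_2 = 10^(17.8/10) = 60.26
  Stage 3: F_3 = 10^(6.38/10) = 4.345, G_3 = 10^(−4.88/10) = 0.3251
  Stage 4: F_4 = 10^(5.62/10) = 3.648, G_4 = 10^(18.3/10) = 67.61
Friis cascade:
  F = 1.285 + (2.133 − 1)/54.95 + (4.345 − 1)/3311 + (3.648 − 1)/1076 = 1.309
NF = 10 log₁₀(1.309) = 1.17 dB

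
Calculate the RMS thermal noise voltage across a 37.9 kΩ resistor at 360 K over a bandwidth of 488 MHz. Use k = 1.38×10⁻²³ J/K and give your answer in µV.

V_n = √(4kTRB)
4kTRB = 4 × 1.38×10⁻²³ × 360 × 3.79×10⁴ × 4.88×10⁸ = 3.68×10⁻⁷ V²
V_n = √(3.68×10⁻⁷) = 6.06×10⁻⁴ V = 606 µV

606 µV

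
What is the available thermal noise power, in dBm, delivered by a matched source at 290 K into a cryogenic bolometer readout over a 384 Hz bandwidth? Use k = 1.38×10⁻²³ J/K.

−148.1 dBm

P_n = kTB = 1.38×10⁻²³ × 290 × 3.84×10² = 1.54×10⁻¹⁸ W
In dBm: 10 log₁₀(1.54×10⁻¹⁸ / 10⁻³) = −148.1 dBm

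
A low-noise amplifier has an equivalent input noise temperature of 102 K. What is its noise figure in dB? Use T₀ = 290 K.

1.31 dB

F = 1 + T_e/T₀ = 1 + 102/290 = 1.35172
NF = 10 log₁₀(1.35172) = 1.31 dB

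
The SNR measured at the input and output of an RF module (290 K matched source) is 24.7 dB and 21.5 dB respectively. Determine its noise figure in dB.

NF (dB) = SNR_in(dB) − SNR_out(dB) when the source is at T₀
NF = 24.7 − 21.5 = 3.2 dB

3.2 dB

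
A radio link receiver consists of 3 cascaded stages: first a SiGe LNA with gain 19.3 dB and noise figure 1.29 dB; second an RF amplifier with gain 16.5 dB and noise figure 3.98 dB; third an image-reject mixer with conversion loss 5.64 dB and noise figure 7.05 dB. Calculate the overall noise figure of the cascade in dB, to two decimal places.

Convert to linear (a loss of L dB is a gain of −L dB): F_i = 10^(NF_i/10), G_i = 10^(G_i,dB/10)
  Stage 1: F_1 = 10^(1.29/10) = 1.346, G_1 = 10^(19.3/10) = 85.11
  Stage 2: F_2 = 10^(3.98/10) = 2.500, G_2 = 10^(16.5/10) = 44.67
  Stage 3: F_3 = 10^(7.05/10) = 5.070, G_3 = 10^(−5.64/10) = 0.2729
Friis cascade:
  F = 1.346 + (2.500 − 1)/85.11 + (5.070 − 1)/3802 = 1.365
NF = 10 log₁₀(1.365) = 1.35 dB

1.35 dB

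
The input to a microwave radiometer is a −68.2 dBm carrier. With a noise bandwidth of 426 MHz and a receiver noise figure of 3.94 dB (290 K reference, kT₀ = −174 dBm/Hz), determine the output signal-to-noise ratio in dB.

15.6 dB

Noise floor: N = −174 + 10 log₁₀(B) + NF
10 log₁₀(4.26×10⁸) = 86.29 dB
N = −174 + 86.29 + 3.94 = −83.77 dBm
SNR = P_sig − N = −68.2 − (−83.77) = 15.57 dB → 15.6 dB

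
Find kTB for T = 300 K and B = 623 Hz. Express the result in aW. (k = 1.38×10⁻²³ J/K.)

2.58 aW

P_n = kTB = 1.38×10⁻²³ × 300 × 6.23×10² = 2.58×10⁻¹⁸ W = 2.58 aW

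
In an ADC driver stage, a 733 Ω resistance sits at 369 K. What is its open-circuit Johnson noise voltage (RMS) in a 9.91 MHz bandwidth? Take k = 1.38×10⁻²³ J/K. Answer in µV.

12.2 µV

V_n = √(4kTRB)
4kTRB = 4 × 1.38×10⁻²³ × 369 × 7.33×10² × 9.91×10⁶ = 1.48×10⁻¹⁰ V²
V_n = √(1.48×10⁻¹⁰) = 1.22×10⁻⁵ V = 12.2 µV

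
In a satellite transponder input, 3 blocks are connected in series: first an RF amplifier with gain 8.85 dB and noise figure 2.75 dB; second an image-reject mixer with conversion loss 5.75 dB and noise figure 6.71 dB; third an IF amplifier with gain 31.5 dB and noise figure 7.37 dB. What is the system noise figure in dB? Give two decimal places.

Convert to linear (a loss of L dB is a gain of −L dB): F_i = 10^(NF_i/10), G_i = 10^(G_i,dB/10)
  Stage 1: F_1 = 10^(2.75/10) = 1.884, G_1 = 10^(8.85/10) = 7.674
  Stage 2: F_2 = 10^(6.71/10) = 4.688, G_2 = 10^(−5.75/10) = 0.2661
  Stage 3: F_3 = 10^(7.37/10) = 5.458, G_3 = 10^(31.5/10) = 1413
Friis cascade:
  F = 1.884 + (4.688 − 1)/7.674 + (5.458 − 1)/2.042 = 4.548
NF = 10 log₁₀(4.548) = 6.58 dB

6.58 dB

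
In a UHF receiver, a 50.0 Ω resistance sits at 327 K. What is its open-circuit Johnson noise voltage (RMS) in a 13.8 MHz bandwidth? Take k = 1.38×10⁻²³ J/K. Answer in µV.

3.53 µV

V_n = √(4kTRB)
4kTRB = 4 × 1.38×10⁻²³ × 327 × 5.00×10¹ × 1.38×10⁷ = 1.25×10⁻¹¹ V²
V_n = √(1.25×10⁻¹¹) = 3.53×10⁻⁶ V = 3.53 µV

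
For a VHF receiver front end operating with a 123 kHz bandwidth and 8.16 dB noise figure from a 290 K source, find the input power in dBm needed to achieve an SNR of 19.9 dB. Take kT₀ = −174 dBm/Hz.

Sensitivity = −174 + 10 log₁₀(B) + NF + SNR_min
= −174 + 50.9 + 8.16 + 19.9
= −95.04 dBm → −95.0 dBm

−95.0 dBm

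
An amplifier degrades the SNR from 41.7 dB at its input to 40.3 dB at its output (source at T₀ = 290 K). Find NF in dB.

1.4 dB

NF (dB) = SNR_in(dB) − SNR_out(dB) when the source is at T₀
NF = 41.7 − 40.3 = 1.4 dB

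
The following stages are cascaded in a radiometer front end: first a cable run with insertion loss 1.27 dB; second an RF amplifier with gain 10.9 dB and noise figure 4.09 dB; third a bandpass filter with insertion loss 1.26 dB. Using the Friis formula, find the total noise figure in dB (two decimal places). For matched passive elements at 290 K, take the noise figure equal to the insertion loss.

5.41 dB

Convert to linear (a loss of L dB is a gain of −L dB): F_i = 10^(NF_i/10), G_i = 10^(G_i,dB/10)
  Stage 1: F_1 = 10^(1.27/10) = 1.340, G_1 = 10^(−1.27/10) = 0.7464
  Stage 2: F_2 = 10^(4.09/10) = 2.564, G_2 = 10^(10.9/10) = 12.30
  Stage 3: F_3 = 10^(1.26/10) = 1.337, G_3 = 10^(−1.26/10) = 0.7482
Friis cascade:
  F = 1.340 + (2.564 − 1)/0.7464 + (1.337 − 1)/9.183 = 3.472
NF = 10 log₁₀(3.472) = 5.41 dB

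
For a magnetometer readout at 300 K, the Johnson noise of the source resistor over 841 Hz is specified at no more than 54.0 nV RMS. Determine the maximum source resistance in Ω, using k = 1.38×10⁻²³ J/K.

209 Ω

Johnson–Nyquist: V_n = √(4kTRB) ⇒ R = V_n² / (4kTB)
4kTB = 4 × 1.38×10⁻²³ × 300 × 8.41×10² = 1.39×10⁻¹⁷
R = (5.40×10⁻⁸)² / 1.39×10⁻¹⁷ = 2.09×10² Ω = 209 Ω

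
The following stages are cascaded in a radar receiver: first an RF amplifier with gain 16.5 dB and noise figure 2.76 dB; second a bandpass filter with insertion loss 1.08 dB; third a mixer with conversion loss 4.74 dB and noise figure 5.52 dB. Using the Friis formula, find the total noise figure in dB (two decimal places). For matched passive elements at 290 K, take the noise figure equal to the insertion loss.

2.94 dB

Convert to linear (a loss of L dB is a gain of −L dB): F_i = 10^(NF_i/10), G_i = 10^(G_i,dB/10)
  Stage 1: F_1 = 10^(2.76/10) = 1.888, G_1 = 10^(16.5/10) = 44.67
  Stage 2: F_2 = 10^(1.08/10) = 1.282, G_2 = 10^(−1.08/10) = 0.7798
  Stage 3: F_3 = 10^(5.52/10) = 3.565, G_3 = 10^(−4.74/10) = 0.3357
Friis cascade:
  F = 1.888 + (1.282 − 1)/44.67 + (3.565 − 1)/34.83 = 1.968
NF = 10 log₁₀(1.968) = 2.94 dB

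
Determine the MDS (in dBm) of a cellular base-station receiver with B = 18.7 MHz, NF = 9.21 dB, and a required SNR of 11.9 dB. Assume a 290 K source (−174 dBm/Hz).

Sensitivity = −174 + 10 log₁₀(B) + NF + SNR_min
= −174 + 72.72 + 9.21 + 11.9
= −80.17 dBm → −80.2 dBm

−80.2 dBm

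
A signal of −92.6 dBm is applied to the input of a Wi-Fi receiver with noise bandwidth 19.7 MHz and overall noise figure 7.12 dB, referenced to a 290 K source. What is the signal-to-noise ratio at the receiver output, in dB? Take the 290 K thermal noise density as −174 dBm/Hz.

Noise floor: N = −174 + 10 log₁₀(B) + NF
10 log₁₀(1.97×10⁷) = 72.94 dB
N = −174 + 72.94 + 7.12 = −93.94 dBm
SNR = P_sig − N = −92.6 − (−93.94) = 1.34 dB → 1.3 dB

1.3 dB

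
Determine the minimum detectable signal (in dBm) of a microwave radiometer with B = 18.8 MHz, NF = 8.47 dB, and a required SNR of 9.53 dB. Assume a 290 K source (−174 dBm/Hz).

Sensitivity = −174 + 10 log₁₀(B) + NF + SNR_min
= −174 + 72.74 + 8.47 + 9.53
= −83.26 dBm → −83.3 dBm

−83.3 dBm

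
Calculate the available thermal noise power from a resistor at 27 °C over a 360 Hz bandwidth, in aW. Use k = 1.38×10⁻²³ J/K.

T = 27 °C + 273.15 = 300.15 K
P_n = kTB = 1.38×10⁻²³ × 300.15 × 3.60×10² = 1.49×10⁻¹⁸ W = 1.49 aW

1.49 aW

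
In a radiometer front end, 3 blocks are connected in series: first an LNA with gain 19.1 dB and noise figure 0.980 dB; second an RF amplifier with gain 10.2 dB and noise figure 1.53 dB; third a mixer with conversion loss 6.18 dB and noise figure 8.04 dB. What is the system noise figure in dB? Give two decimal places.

Convert to linear (a loss of L dB is a gain of −L dB): F_i = 10^(NF_i/10), G_i = 10^(G_i,dB/10)
  Stage 1: F_1 = 10^(0.980/10) = 1.253, G_1 = 10^(19.1/10) = 81.28
  Stage 2: F_2 = 10^(1.53/10) = 1.422, G_2 = 10^(10.2/10) = 10.47
  Stage 3: F_3 = 10^(8.04/10) = 6.368, G_3 = 10^(−6.18/10) = 0.2410
Friis cascade:
  F = 1.253 + (1.422 − 1)/81.28 + (6.368 − 1)/851.1 = 1.265
NF = 10 log₁₀(1.265) = 1.02 dB

1.02 dB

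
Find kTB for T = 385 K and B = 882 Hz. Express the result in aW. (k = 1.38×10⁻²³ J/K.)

4.69 aW

P_n = kTB = 1.38×10⁻²³ × 385 × 8.82×10² = 4.69×10⁻¹⁸ W = 4.69 aW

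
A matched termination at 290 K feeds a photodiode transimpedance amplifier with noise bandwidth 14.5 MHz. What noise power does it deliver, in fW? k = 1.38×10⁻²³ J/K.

P_n = kTB = 1.38×10⁻²³ × 290 × 1.45×10⁷ = 5.80×10⁻¹⁴ W = 58.0 fW

58.0 fW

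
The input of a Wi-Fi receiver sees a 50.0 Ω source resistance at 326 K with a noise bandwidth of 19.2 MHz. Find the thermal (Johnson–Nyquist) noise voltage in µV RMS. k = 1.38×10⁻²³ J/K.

4.16 µV

V_n = √(4kTRB)
4kTRB = 4 × 1.38×10⁻²³ × 326 × 5.00×10¹ × 1.92×10⁷ = 1.73×10⁻¹¹ V²
V_n = √(1.73×10⁻¹¹) = 4.16×10⁻⁶ V = 4.16 µV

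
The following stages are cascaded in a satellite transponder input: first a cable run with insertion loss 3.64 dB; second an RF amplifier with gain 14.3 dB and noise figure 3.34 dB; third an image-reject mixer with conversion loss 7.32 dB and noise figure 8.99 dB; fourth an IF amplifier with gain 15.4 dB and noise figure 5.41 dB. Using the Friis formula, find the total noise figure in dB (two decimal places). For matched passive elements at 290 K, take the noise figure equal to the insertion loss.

Convert to linear (a loss of L dB is a gain of −L dB): F_i = 10^(NF_i/10), G_i = 10^(G_i,dB/10)
  Stage 1: F_1 = 10^(3.64/10) = 2.312, G_1 = 10^(−3.64/10) = 0.4325
  Stage 2: F_2 = 10^(3.34/10) = 2.158, G_2 = 10^(14.3/10) = 26.92
  Stage 3: F_3 = 10^(8.99/10) = 7.925, G_3 = 10^(−7.32/10) = 0.1854
  Stage 4: F_4 = 10^(5.41/10) = 3.475, G_4 = 10^(15.4/10) = 34.67
Friis cascade:
  F = 2.312 + (2.158 − 1)/0.4325 + (7.925 − 1)/11.64 + (3.475 − 1)/2.158 = 6.731
NF = 10 log₁₀(6.731) = 8.28 dB

8.28 dB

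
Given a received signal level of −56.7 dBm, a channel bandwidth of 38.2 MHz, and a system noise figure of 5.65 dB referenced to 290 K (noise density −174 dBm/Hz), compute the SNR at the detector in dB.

35.8 dB

Noise floor: N = −174 + 10 log₁₀(B) + NF
10 log₁₀(3.82×10⁷) = 75.82 dB
N = −174 + 75.82 + 5.65 = −92.53 dBm
SNR = P_sig − N = −56.7 − (−92.53) = 35.83 dB → 35.8 dB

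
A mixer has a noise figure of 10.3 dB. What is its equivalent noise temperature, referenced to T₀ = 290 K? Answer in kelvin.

F = 10^(10.3/10) = 10.7152
T_e = (F − 1)·T₀ = (10.7152 − 1) × 290 = 2817 K

2817 K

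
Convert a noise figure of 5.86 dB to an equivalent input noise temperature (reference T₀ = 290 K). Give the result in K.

828 K

F = 10^(5.86/10) = 3.85478
T_e = (F − 1)·T₀ = (3.85478 − 1) × 290 = 828 K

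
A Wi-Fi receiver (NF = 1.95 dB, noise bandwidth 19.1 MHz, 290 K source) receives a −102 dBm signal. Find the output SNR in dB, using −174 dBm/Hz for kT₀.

−2.8 dB

Noise floor: N = −174 + 10 log₁₀(B) + NF
10 log₁₀(1.91×10⁷) = 72.81 dB
N = −174 + 72.81 + 1.95 = −99.24 dBm
SNR = P_sig − N = −102 − (−99.24) = −2.76 dB → −2.8 dB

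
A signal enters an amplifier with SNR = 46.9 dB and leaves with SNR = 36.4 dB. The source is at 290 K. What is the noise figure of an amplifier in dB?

10.5 dB

NF (dB) = SNR_in(dB) − SNR_out(dB) when the source is at T₀
NF = 46.9 − 36.4 = 10.5 dB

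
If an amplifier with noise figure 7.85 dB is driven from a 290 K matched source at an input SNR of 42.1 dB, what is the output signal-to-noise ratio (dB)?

By definition F = SNR_in/SNR_out, so in dB: SNR_out = SNR_in − NF
SNR_out = 42.1 − 7.85 = 34.25 dB

34.25 dB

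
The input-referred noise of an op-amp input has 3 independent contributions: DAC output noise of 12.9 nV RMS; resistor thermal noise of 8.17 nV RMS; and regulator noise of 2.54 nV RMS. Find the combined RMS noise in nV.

15.5 nV

Uncorrelated sources add in power (mean-square): V_tot = √(ΣV_i²)
V_tot = √[(1.29×10⁻⁸)² + (8.17×10⁻⁹)² + (2.54×10⁻⁹)²] = 1.55×10⁻⁸ V = 15.5 nV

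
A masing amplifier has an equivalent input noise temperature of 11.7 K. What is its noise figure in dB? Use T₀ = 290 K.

F = 1 + T_e/T₀ = 1 + 11.7/290 = 1.04034
NF = 10 log₁₀(1.04034) = 0.172 dB

0.172 dB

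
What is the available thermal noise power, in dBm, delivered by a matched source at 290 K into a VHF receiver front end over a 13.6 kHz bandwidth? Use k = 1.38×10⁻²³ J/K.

P_n = kTB = 1.38×10⁻²³ × 290 × 1.36×10⁴ = 5.44×10⁻¹⁷ W
In dBm: 10 log₁₀(5.44×10⁻¹⁷ / 10⁻³) = −132.6 dBm

−132.6 dBm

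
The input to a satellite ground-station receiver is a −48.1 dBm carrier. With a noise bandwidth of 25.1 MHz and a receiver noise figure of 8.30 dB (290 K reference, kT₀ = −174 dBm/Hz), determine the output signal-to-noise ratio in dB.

Noise floor: N = −174 + 10 log₁₀(B) + NF
10 log₁₀(2.51×10⁷) = 74 dB
N = −174 + 74 + 8.30 = −91.70 dBm
SNR = P_sig − N = −48.1 − (−91.70) = 43.60 dB → 43.6 dB

43.6 dB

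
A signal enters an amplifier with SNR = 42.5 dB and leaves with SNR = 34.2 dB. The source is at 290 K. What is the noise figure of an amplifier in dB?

8.3 dB

NF (dB) = SNR_in(dB) − SNR_out(dB) when the source is at T₀
NF = 42.5 − 34.2 = 8.3 dB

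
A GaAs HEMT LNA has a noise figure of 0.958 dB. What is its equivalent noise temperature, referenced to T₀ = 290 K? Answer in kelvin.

F = 10^(0.958/10) = 1.24681
T_e = (F − 1)·T₀ = (1.24681 − 1) × 290 = 71.6 K

71.6 K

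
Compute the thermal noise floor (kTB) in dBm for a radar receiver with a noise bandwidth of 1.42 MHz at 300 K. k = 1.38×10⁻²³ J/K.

−112.3 dBm

P_n = kTB = 1.38×10⁻²³ × 300 × 1.42×10⁶ = 5.88×10⁻¹⁵ W
In dBm: 10 log₁₀(5.88×10⁻¹⁵ / 10⁻³) = −112.3 dBm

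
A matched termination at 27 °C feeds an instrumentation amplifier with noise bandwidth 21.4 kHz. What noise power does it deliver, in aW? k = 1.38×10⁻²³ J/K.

T = 27 °C + 273.15 = 300.15 K
P_n = kTB = 1.38×10⁻²³ × 300.15 × 2.14×10⁴ = 8.86×10⁻¹⁷ W = 88.6 aW

88.6 aW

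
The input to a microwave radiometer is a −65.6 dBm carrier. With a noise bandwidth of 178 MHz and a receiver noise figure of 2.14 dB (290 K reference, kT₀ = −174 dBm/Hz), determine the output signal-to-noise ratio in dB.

Noise floor: N = −174 + 10 log₁₀(B) + NF
10 log₁₀(1.78×10⁸) = 82.5 dB
N = −174 + 82.5 + 2.14 = −89.36 dBm
SNR = P_sig − N = −65.6 − (−89.36) = 23.76 dB → 23.8 dB

23.8 dB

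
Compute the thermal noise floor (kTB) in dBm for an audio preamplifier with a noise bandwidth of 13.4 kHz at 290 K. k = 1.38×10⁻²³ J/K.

P_n = kTB = 1.38×10⁻²³ × 290 × 1.34×10⁴ = 5.36×10⁻¹⁷ W
In dBm: 10 log₁₀(5.36×10⁻¹⁷ / 10⁻³) = −132.7 dBm

−132.7 dBm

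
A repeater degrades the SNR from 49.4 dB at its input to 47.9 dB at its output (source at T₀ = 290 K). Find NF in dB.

1.5 dB

NF (dB) = SNR_in(dB) − SNR_out(dB) when the source is at T₀
NF = 49.4 − 47.9 = 1.5 dB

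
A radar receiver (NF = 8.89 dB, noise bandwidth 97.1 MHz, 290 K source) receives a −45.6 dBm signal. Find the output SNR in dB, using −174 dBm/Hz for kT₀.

Noise floor: N = −174 + 10 log₁₀(B) + NF
10 log₁₀(9.71×10⁷) = 79.87 dB
N = −174 + 79.87 + 8.89 = −85.24 dBm
SNR = P_sig − N = −45.6 − (−85.24) = 39.64 dB → 39.6 dB

39.6 dB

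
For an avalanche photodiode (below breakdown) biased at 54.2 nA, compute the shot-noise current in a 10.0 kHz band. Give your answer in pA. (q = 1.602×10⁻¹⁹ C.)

I_n = √(2qI·B)
2qI·B = 2 × 1.602×10⁻¹⁹ × 5.42×10⁻⁸ × 1.00×10⁴ = 1.74×10⁻²² A²
I_n = √(1.74×10⁻²²) = 1.32×10⁻¹¹ A = 13.2 pA

13.2 pA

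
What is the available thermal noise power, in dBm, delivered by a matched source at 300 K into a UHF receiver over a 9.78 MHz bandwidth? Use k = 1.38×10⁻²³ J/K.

−103.9 dBm

P_n = kTB = 1.38×10⁻²³ × 300 × 9.78×10⁶ = 4.05×10⁻¹⁴ W
In dBm: 10 log₁₀(4.05×10⁻¹⁴ / 10⁻³) = −103.9 dBm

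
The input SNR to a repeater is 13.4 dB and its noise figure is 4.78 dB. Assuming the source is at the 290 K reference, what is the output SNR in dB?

By definition F = SNR_in/SNR_out, so in dB: SNR_out = SNR_in − NF
SNR_out = 13.4 − 4.78 = 8.62 dB

8.62 dB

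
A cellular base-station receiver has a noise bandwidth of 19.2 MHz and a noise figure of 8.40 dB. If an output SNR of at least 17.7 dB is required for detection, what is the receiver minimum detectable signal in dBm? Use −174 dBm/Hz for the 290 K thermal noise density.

−75.1 dBm

Sensitivity = −174 + 10 log₁₀(B) + NF + SNR_min
= −174 + 72.83 + 8.40 + 17.7
= −75.07 dBm → −75.1 dBm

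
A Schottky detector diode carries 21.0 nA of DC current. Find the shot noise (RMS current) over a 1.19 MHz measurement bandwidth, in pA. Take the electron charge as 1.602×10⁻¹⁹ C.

89.5 pA

I_n = √(2qI·B)
2qI·B = 2 × 1.602×10⁻¹⁹ × 2.10×10⁻⁸ × 1.19×10⁶ = 8.01×10⁻²¹ A²
I_n = √(8.01×10⁻²¹) = 8.95×10⁻¹¹ A = 89.5 pA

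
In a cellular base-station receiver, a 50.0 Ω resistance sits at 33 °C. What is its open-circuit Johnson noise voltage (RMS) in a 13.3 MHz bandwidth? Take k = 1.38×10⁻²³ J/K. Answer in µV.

3.35 µV

T = 33 °C + 273.15 = 306.15 K
V_n = √(4kTRB)
4kTRB = 4 × 1.38×10⁻²³ × 306.15 × 5.00×10¹ × 1.33×10⁷ = 1.12×10⁻¹¹ V²
V_n = √(1.12×10⁻¹¹) = 3.35×10⁻⁶ V = 3.35 µV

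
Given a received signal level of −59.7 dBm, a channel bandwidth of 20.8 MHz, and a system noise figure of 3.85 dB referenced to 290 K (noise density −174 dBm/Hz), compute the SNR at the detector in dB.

Noise floor: N = −174 + 10 log₁₀(B) + NF
10 log₁₀(2.08×10⁷) = 73.18 dB
N = −174 + 73.18 + 3.85 = −96.97 dBm
SNR = P_sig − N = −59.7 − (−96.97) = 37.27 dB → 37.3 dB

37.3 dB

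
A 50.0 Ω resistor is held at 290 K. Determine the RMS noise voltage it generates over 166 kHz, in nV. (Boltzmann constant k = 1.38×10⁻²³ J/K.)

365 nV

V_n = √(4kTRB)
4kTRB = 4 × 1.38×10⁻²³ × 290 × 5.00×10¹ × 1.66×10⁵ = 1.33×10⁻¹³ V²
V_n = √(1.33×10⁻¹³) = 3.65×10⁻⁷ V = 365 nV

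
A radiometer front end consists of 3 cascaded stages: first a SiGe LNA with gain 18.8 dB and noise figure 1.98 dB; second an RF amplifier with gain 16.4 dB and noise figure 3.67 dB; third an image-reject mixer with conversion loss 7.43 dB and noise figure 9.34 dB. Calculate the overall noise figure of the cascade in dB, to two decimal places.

Convert to linear (a loss of L dB is a gain of −L dB): F_i = 10^(NF_i/10), G_i = 10^(G_i,dB/10)
  Stage 1: F_1 = 10^(1.98/10) = 1.578, G_1 = 10^(18.8/10) = 75.86
  Stage 2: F_2 = 10^(3.67/10) = 2.328, G_2 = 10^(16.4/10) = 43.65
  Stage 3: F_3 = 10^(9.34/10) = 8.590, G_3 = 10^(−7.43/10) = 0.1807
Friis cascade:
  F = 1.578 + (2.328 − 1)/75.86 + (8.590 − 1)/3311 = 1.597
NF = 10 log₁₀(1.597) = 2.03 dB

2.03 dB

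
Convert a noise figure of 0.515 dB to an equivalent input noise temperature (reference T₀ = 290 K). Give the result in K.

36.5 K

F = 10^(0.515/10) = 1.1259
T_e = (F − 1)·T₀ = (1.1259 − 1) × 290 = 36.5 K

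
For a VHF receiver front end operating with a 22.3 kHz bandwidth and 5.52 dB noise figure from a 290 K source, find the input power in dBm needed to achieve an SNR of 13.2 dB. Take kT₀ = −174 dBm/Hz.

Sensitivity = −174 + 10 log₁₀(B) + NF + SNR_min
= −174 + 43.48 + 5.52 + 13.2
= −111.80 dBm → −111.8 dBm

−111.8 dBm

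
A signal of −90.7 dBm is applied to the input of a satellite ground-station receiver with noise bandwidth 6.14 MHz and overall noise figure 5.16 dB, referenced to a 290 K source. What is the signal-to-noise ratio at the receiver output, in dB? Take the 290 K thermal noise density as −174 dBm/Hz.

10.3 dB

Noise floor: N = −174 + 10 log₁₀(B) + NF
10 log₁₀(6.14×10⁶) = 67.88 dB
N = −174 + 67.88 + 5.16 = −100.96 dBm
SNR = P_sig − N = −90.7 − (−100.96) = 10.26 dB → 10.3 dB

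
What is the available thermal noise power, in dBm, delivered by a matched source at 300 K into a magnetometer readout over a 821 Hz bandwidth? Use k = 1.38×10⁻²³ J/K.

−144.7 dBm

P_n = kTB = 1.38×10⁻²³ × 300 × 8.21×10² = 3.40×10⁻¹⁸ W
In dBm: 10 log₁₀(3.40×10⁻¹⁸ / 10⁻³) = −144.7 dBm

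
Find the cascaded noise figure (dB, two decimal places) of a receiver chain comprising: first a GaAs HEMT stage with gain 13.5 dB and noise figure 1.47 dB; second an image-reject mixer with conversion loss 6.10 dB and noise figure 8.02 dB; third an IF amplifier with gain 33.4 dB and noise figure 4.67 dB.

Convert to linear (a loss of L dB is a gain of −L dB): F_i = 10^(NF_i/10), G_i = 10^(G_i,dB/10)
  Stage 1: F_1 = 10^(1.47/10) = 1.403, G_1 = 10^(13.5/10) = 22.39
  Stage 2: F_2 = 10^(8.02/10) = 6.339, G_2 = 10^(−6.10/10) = 0.2455
  Stage 3: F_3 = 10^(4.67/10) = 2.931, G_3 = 10^(33.4/10) = 2188
Friis cascade:
  F = 1.403 + (6.339 − 1)/22.39 + (2.931 − 1)/5.495 = 1.993
NF = 10 log₁₀(1.993) = 2.99 dB

2.99 dB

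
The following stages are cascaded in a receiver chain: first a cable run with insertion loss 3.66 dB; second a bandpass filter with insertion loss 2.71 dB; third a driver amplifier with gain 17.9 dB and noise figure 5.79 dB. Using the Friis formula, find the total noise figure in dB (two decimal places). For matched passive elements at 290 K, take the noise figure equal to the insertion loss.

Convert to linear (a loss of L dB is a gain of −L dB): F_i = 10^(NF_i/10), G_i = 10^(G_i,dB/10)
  Stage 1: F_1 = 10^(3.66/10) = 2.323, G_1 = 10^(−3.66/10) = 0.4305
  Stage 2: F_2 = 10^(2.71/10) = 1.866, G_2 = 10^(−2.71/10) = 0.5358
  Stage 3: F_3 = 10^(5.79/10) = 3.793, G_3 = 10^(17.9/10) = 61.66
Friis cascade:
  F = 2.323 + (1.866 − 1)/0.4305 + (3.793 − 1)/0.2307 = 16.44
NF = 10 log₁₀(16.44) = 12.16 dB

12.16 dB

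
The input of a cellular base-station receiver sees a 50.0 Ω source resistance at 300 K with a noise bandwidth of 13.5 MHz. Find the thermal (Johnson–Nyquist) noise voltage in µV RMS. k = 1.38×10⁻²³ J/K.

V_n = √(4kTRB)
4kTRB = 4 × 1.38×10⁻²³ × 300 × 5.00×10¹ × 1.35×10⁷ = 1.12×10⁻¹¹ V²
V_n = √(1.12×10⁻¹¹) = 3.34×10⁻⁶ V = 3.34 µV

3.34 µV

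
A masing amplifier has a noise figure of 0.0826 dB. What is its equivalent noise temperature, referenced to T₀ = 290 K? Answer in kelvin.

F = 10^(0.0826/10) = 1.0192
T_e = (F − 1)·T₀ = (1.0192 − 1) × 290 = 5.57 K

5.57 K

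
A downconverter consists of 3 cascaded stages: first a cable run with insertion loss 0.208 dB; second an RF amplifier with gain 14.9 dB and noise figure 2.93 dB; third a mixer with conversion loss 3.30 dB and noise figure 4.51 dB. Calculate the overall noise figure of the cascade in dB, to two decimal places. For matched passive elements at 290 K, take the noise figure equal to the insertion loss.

Convert to linear (a loss of L dB is a gain of −L dB): F_i = 10^(NF_i/10), G_i = 10^(G_i,dB/10)
  Stage 1: F_1 = 10^(0.208/10) = 1.049, G_1 = 10^(−0.208/10) = 0.9532
  Stage 2: F_2 = 10^(2.93/10) = 1.963, G_2 = 10^(14.9/10) = 30.90
  Stage 3: F_3 = 10^(4.51/10) = 2.825, G_3 = 10^(−3.30/10) = 0.4677
Friis cascade:
  F = 1.049 + (1.963 − 1)/0.9532 + (2.825 − 1)/29.46 = 2.122
NF = 10 log₁₀(2.122) = 3.27 dB

3.27 dB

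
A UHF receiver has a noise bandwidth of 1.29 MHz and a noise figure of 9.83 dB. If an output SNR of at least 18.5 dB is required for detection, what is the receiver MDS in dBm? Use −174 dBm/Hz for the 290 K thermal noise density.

Sensitivity = −174 + 10 log₁₀(B) + NF + SNR_min
= −174 + 61.11 + 9.83 + 18.5
= −84.56 dBm → −84.6 dBm

−84.6 dBm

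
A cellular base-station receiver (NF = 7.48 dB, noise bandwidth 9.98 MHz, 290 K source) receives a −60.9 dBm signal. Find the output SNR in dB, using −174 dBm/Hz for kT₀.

Noise floor: N = −174 + 10 log₁₀(B) + NF
10 log₁₀(9.98×10⁶) = 69.99 dB
N = −174 + 69.99 + 7.48 = −96.53 dBm
SNR = P_sig − N = −60.9 − (−96.53) = 35.63 dB → 35.6 dB

35.6 dB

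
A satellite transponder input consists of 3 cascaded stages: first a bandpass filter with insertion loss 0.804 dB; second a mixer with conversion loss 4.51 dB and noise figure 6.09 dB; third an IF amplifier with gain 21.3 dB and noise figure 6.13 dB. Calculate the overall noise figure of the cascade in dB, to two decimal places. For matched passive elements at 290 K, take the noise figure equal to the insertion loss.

Convert to linear (a loss of L dB is a gain of −L dB): F_i = 10^(NF_i/10), G_i = 10^(G_i,dB/10)
  Stage 1: F_1 = 10^(0.804/10) = 1.203, G_1 = 10^(−0.804/10) = 0.8310
  Stage 2: F_2 = 10^(6.09/10) = 4.064, G_2 = 10^(−4.51/10) = 0.3540
  Stage 3: F_3 = 10^(6.13/10) = 4.102, G_3 = 10^(21.3/10) = 134.9
Friis cascade:
  F = 1.203 + (4.064 − 1)/0.8310 + (4.102 − 1)/0.2942 = 15.44
NF = 10 log₁₀(15.44) = 11.89 dB

11.89 dB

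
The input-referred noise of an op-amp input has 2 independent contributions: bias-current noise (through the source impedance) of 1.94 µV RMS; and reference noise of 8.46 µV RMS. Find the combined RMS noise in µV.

8.68 µV

Uncorrelated sources add in power (mean-square): V_tot = √(ΣV_i²)
V_tot = √[(1.94×10⁻⁶)² + (8.46×10⁻⁶)²] = 8.68×10⁻⁶ V = 8.68 µV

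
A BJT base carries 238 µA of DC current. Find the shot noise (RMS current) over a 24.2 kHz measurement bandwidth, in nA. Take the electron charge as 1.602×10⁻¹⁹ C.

1.36 nA

I_n = √(2qI·B)
2qI·B = 2 × 1.602×10⁻¹⁹ × 2.38×10⁻⁴ × 2.42×10⁴ = 1.85×10⁻¹⁸ A²
I_n = √(1.85×10⁻¹⁸) = 1.36×10⁻⁹ A = 1.36 nA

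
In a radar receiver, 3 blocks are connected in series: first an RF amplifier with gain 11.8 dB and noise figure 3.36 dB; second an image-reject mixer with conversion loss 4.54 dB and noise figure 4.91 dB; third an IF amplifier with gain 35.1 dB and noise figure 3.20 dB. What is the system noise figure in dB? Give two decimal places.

Convert to linear (a loss of L dB is a gain of −L dB): F_i = 10^(NF_i/10), G_i = 10^(G_i,dB/10)
  Stage 1: F_1 = 10^(3.36/10) = 2.168, G_1 = 10^(11.8/10) = 15.14
  Stage 2: F_2 = 10^(4.91/10) = 3.097, G_2 = 10^(−4.54/10) = 0.3516
  Stage 3: F_3 = 10^(3.20/10) = 2.089, G_3 = 10^(35.1/10) = 3236
Friis cascade:
  F = 2.168 + (3.097 − 1)/15.14 + (2.089 − 1)/5.321 = 2.511
NF = 10 log₁₀(2.511) = 4.00 dB

4.00 dB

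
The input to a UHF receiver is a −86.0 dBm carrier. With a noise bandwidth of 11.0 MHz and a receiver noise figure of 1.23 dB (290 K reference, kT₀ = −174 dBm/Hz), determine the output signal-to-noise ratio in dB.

16.4 dB

Noise floor: N = −174 + 10 log₁₀(B) + NF
10 log₁₀(1.10×10⁷) = 70.41 dB
N = −174 + 70.41 + 1.23 = −102.36 dBm
SNR = P_sig − N = −86.0 − (−102.36) = 16.36 dB → 16.4 dB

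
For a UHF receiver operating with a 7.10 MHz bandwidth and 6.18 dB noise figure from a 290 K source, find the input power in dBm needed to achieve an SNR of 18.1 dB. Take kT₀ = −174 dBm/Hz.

−81.2 dBm

Sensitivity = −174 + 10 log₁₀(B) + NF + SNR_min
= −174 + 68.51 + 6.18 + 18.1
= −81.21 dBm → −81.2 dBm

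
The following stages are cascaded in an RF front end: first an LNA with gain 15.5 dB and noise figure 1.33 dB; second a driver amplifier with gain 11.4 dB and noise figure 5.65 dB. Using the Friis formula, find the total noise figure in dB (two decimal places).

1.56 dB

Convert to linear (a loss of L dB is a gain of −L dB): F_i = 10^(NF_i/10), G_i = 10^(G_i,dB/10)
  Stage 1: F_1 = 10^(1.33/10) = 1.358, G_1 = 10^(15.5/10) = 35.48
  Stage 2: F_2 = 10^(5.65/10) = 3.673, G_2 = 10^(11.4/10) = 13.80
Friis cascade:
  F = 1.358 + (3.673 − 1)/35.48 = 1.434
NF = 10 log₁₀(1.434) = 1.56 dB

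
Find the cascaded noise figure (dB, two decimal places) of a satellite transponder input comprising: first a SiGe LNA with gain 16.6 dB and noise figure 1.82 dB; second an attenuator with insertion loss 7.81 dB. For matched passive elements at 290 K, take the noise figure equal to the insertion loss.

2.12 dB

Convert to linear (a loss of L dB is a gain of −L dB): F_i = 10^(NF_i/10), G_i = 10^(G_i,dB/10)
  Stage 1: F_1 = 10^(1.82/10) = 1.521, G_1 = 10^(16.6/10) = 45.71
  Stage 2: F_2 = 10^(7.81/10) = 6.039, G_2 = 10^(−7.81/10) = 0.1656
Friis cascade:
  F = 1.521 + (6.039 − 1)/45.71 = 1.631
NF = 10 log₁₀(1.631) = 2.12 dB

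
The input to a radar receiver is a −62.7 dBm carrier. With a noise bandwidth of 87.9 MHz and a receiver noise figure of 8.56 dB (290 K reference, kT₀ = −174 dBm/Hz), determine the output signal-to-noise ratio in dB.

23.3 dB

Noise floor: N = −174 + 10 log₁₀(B) + NF
10 log₁₀(8.79×10⁷) = 79.44 dB
N = −174 + 79.44 + 8.56 = −86.00 dBm
SNR = P_sig − N = −62.7 − (−86.00) = 23.30 dB → 23.3 dB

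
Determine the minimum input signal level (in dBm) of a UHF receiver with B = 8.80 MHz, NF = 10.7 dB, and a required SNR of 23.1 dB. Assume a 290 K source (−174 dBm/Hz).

Sensitivity = −174 + 10 log₁₀(B) + NF + SNR_min
= −174 + 69.44 + 10.7 + 23.1
= −70.76 dBm → −70.8 dBm

−70.8 dBm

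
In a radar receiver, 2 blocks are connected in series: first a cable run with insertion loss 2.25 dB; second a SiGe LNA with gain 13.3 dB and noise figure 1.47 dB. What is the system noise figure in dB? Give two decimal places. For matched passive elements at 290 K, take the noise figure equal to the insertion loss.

3.72 dB

Convert to linear (a loss of L dB is a gain of −L dB): F_i = 10^(NF_i/10), G_i = 10^(G_i,dB/10)
  Stage 1: F_1 = 10^(2.25/10) = 1.679, G_1 = 10^(−2.25/10) = 0.5957
  Stage 2: F_2 = 10^(1.47/10) = 1.403, G_2 = 10^(13.3/10) = 21.38
Friis cascade:
  F = 1.679 + (1.403 − 1)/0.5957 = 2.355
NF = 10 log₁₀(2.355) = 3.72 dB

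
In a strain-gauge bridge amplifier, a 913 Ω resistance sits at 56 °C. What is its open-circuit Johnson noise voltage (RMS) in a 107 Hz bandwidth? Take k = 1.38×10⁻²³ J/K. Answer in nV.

42.1 nV

T = 56 °C + 273.15 = 329.15 K
V_n = √(4kTRB)
4kTRB = 4 × 1.38×10⁻²³ × 329.15 × 9.13×10² × 1.07×10² = 1.77×10⁻¹⁵ V²
V_n = √(1.77×10⁻¹⁵) = 4.21×10⁻⁸ V = 42.1 nV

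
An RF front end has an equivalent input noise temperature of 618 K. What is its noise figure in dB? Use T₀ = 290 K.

F = 1 + T_e/T₀ = 1 + 618/290 = 3.13103
NF = 10 log₁₀(3.13103) = 4.96 dB

4.96 dB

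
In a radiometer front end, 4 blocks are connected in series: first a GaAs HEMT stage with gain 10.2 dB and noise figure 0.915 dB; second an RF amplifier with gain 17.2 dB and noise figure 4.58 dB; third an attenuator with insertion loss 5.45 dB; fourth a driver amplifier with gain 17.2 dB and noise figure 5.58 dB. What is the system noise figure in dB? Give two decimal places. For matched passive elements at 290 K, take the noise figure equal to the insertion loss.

1.57 dB

Convert to linear (a loss of L dB is a gain of −L dB): F_i = 10^(NF_i/10), G_i = 10^(G_i,dB/10)
  Stage 1: F_1 = 10^(0.915/10) = 1.235, G_1 = 10^(10.2/10) = 10.47
  Stage 2: F_2 = 10^(4.58/10) = 2.871, G_2 = 10^(17.2/10) = 52.48
  Stage 3: F_3 = 10^(5.45/10) = 3.508, G_3 = 10^(−5.45/10) = 0.2851
  Stage 4: F_4 = 10^(5.58/10) = 3.614, G_4 = 10^(17.2/10) = 52.48
Friis cascade:
  F = 1.235 + (2.871 − 1)/10.47 + (3.508 − 1)/549.5 + (3.614 − 1)/156.7 = 1.434
NF = 10 log₁₀(1.434) = 1.57 dB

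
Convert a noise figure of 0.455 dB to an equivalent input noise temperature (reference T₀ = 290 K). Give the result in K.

F = 10^(0.455/10) = 1.11045
T_e = (F − 1)·T₀ = (1.11045 − 1) × 290 = 32.0 K

32.0 K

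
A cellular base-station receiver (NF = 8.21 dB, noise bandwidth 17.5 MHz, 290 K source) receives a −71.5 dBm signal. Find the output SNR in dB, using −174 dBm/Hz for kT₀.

Noise floor: N = −174 + 10 log₁₀(B) + NF
10 log₁₀(1.75×10⁷) = 72.43 dB
N = −174 + 72.43 + 8.21 = −93.36 dBm
SNR = P_sig − N = −71.5 − (−93.36) = 21.86 dB → 21.9 dB

21.9 dB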